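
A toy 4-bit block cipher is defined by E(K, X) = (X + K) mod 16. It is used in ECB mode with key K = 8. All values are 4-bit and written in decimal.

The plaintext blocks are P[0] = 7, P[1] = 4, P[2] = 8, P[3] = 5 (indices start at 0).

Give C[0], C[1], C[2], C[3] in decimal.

C[0] = 15, C[1] = 12, C[2] = 0, C[3] = 13

ECB encryption: C_i = E(K, P_i).
C[0]: E(K, 7) = 15.
C[1]: E(K, 4) = 12.
C[2]: E(K, 8) = 0.
C[3]: E(K, 5) = 13.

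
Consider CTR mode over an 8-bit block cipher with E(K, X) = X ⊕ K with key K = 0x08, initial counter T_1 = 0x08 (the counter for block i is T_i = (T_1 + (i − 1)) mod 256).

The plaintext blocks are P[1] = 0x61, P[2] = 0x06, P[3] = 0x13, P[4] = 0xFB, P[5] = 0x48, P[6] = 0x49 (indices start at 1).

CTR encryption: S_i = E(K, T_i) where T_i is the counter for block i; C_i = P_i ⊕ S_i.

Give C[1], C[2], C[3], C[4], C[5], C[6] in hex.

C[1] = 0x61, C[2] = 0x07, C[3] = 0x11, C[4] = 0xF8, C[5] = 0x4C, C[6] = 0x4C

C[1]: T = 0x08, S = E(K, T) = 0x00; 0x61 ⊕ 0x00 = 0x61.
C[2]: T = 0x09, S = E(K, T) = 0x01; 0x06 ⊕ 0x01 = 0x07.
C[3]: T = 0x0A, S = E(K, T) = 0x02; 0x13 ⊕ 0x02 = 0x11.
C[4]: T = 0x0B, S = E(K, T) = 0x03; 0xFB ⊕ 0x03 = 0xF8.
C[5]: T = 0x0C, S = E(K, T) = 0x04; 0x48 ⊕ 0x04 = 0x4C.
C[6]: T = 0x0D, S = E(K, T) = 0x05; 0x49 ⊕ 0x05 = 0x4C.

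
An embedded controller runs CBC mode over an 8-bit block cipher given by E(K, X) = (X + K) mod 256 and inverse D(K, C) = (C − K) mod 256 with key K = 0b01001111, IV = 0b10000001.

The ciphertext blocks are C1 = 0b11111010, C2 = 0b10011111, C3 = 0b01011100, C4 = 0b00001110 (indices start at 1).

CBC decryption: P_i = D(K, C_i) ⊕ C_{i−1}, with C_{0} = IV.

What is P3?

P3: D(K, 0b01011100) = 0b00001101; 0b00001101 ⊕ 0b10011111 = 0b10010010.

P3 = 0b10010010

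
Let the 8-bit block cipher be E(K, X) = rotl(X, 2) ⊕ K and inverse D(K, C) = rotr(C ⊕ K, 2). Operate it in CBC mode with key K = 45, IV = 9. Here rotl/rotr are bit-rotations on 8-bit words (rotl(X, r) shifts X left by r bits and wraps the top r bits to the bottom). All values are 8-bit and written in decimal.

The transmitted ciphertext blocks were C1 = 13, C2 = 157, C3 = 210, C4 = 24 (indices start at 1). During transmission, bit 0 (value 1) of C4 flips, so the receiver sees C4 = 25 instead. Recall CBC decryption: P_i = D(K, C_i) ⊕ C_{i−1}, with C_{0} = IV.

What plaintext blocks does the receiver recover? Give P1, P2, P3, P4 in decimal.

P1 = 1, P2 = 33, P3 = 98, P4 = 223

Only C4 changed, to 25. In CBC, a change in C_i garbles P_i and flips the same bit in P_{i+1}. Decrypting the received ciphertext:
P1: D(K, 13) = 8; 8 ⊕ 9 = 1.
P2: D(K, 157) = 44; 44 ⊕ 13 = 33.
P3: D(K, 210) = 255; 255 ⊕ 157 = 98.
P4: D(K, 25) = 13; 13 ⊕ 210 = 223.
Blocks that differ from the original plaintext: P4.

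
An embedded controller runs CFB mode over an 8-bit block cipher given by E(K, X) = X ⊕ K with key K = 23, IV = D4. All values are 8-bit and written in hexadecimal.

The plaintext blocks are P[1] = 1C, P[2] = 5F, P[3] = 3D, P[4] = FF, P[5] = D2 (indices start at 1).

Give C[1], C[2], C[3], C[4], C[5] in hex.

C[1] = EB, C[2] = 97, C[3] = 89, C[4] = 55, C[5] = A4

CFB encryption: C_i = P_i ⊕ E(K, C_{i−1}), with C_{0} = IV.
C[1]: E(K, D4) = F7; 1C ⊕ F7 = EB.
C[2]: E(K, EB) = C8; 5F ⊕ C8 = 97.
C[3]: E(K, 97) = B4; 3D ⊕ B4 = 89.
C[4]: E(K, 89) = AA; FF ⊕ AA = 55.
C[5]: E(K, 55) = 76; D2 ⊕ 76 = A4.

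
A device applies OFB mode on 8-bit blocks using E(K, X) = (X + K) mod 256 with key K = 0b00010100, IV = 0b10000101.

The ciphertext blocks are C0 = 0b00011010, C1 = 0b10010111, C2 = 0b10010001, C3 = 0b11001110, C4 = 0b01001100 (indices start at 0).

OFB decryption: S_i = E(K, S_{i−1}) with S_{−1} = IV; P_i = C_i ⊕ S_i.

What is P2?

P0: S = E(K, 0b10000101) = 0b10011001; 0b00011010 ⊕ 0b10011001 = 0b10000011.
P1: S = E(K, 0b10011001) = 0b10101101; 0b10010111 ⊕ 0b10101101 = 0b00111010.
P2: S = E(K, 0b10101101) = 0b11000001; 0b10010001 ⊕ 0b11000001 = 0b01010000.

P2 = 0b01010000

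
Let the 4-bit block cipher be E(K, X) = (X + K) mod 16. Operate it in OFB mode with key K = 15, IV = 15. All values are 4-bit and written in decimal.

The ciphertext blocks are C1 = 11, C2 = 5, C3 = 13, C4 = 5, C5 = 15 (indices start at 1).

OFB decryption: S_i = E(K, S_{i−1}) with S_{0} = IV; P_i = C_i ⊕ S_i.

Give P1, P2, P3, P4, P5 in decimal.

P1: S = E(K, 15) = 14; 11 ⊕ 14 = 5.
P2: S = E(K, 14) = 13; 5 ⊕ 13 = 8.
P3: S = E(K, 13) = 12; 13 ⊕ 12 = 1.
P4: S = E(K, 12) = 11; 5 ⊕ 11 = 14.
P5: S = E(K, 11) = 10; 15 ⊕ 10 = 5.

P1 = 5, P2 = 8, P3 = 1, P4 = 14, P5 = 5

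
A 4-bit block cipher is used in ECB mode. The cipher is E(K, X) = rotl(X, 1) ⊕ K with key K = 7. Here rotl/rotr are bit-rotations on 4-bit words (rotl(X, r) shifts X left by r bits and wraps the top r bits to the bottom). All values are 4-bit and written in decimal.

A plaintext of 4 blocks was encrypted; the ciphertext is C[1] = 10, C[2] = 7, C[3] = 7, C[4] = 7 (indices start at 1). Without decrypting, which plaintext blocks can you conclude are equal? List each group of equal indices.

P[2] = P[3] = P[4]

ECB encrypts each block independently with the same key, so equal ciphertext blocks imply equal plaintext blocks.
C[2] = C[3] = C[4] = 7, so P[2] = P[3] = P[4].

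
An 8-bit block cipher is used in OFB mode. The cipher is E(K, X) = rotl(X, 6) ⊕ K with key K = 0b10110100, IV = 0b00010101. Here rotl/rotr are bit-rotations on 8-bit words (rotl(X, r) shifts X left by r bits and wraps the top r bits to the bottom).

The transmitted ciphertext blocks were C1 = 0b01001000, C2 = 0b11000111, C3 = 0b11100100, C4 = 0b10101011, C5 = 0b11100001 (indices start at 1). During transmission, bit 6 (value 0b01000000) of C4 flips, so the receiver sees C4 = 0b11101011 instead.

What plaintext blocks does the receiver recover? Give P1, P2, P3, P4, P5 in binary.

OFB decryption: S_i = E(K, S_{i−1}) with S_{0} = IV; P_i = C_i ⊕ S_i.
Only C4 changed, to 0b11101011. In OFB, a change in C_i flips the same bit in P_i only; the keystream is unaffected. Decrypting the received ciphertext:
P1: S = E(K, 0b00010101) = 0b11110001; 0b01001000 ⊕ 0b11110001 = 0b10111001.
P2: S = E(K, 0b11110001) = 0b11001000; 0b11000111 ⊕ 0b11001000 = 0b00001111.
P3: S = E(K, 0b11001000) = 0b10000110; 0b11100100 ⊕ 0b10000110 = 0b01100010.
P4: S = E(K, 0b10000110) = 0b00010101; 0b11101011 ⊕ 0b00010101 = 0b11111110.
P5: S = E(K, 0b00010101) = 0b11110001; 0b11100001 ⊕ 0b11110001 = 0b00010000.
Blocks that differ from the original plaintext: P4.

P1 = 0b10111001, P2 = 0b00001111, P3 = 0b01100010, P4 = 0b11111110, P5 = 0b00010000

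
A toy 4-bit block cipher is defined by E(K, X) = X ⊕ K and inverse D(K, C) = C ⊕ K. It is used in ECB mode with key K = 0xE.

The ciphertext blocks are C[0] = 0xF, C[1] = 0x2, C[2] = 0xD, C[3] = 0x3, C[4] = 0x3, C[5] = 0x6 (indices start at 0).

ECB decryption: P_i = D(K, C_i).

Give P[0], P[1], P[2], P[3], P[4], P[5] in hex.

P[0]: D(K, 0xF) = 0x1.
P[1]: D(K, 0x2) = 0xC.
P[2]: D(K, 0xD) = 0x3.
P[3]: D(K, 0x3) = 0xD.
P[4]: D(K, 0x3) = 0xD.
P[5]: D(K, 0x6) = 0x8.

P[0] = 0x1, P[1] = 0xC, P[2] = 0x3, P[3] = 0xD, P[4] = 0xD, P[5] = 0x8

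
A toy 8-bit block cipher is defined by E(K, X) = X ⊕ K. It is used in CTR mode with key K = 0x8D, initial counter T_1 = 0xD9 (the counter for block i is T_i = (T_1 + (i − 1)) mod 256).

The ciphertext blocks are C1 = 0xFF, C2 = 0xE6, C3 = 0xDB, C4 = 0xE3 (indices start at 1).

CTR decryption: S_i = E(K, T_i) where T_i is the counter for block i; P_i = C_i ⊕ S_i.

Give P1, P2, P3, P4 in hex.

P1: T = 0xD9, S = E(K, T) = 0x54; 0xFF ⊕ 0x54 = 0xAB.
P2: T = 0xDA, S = E(K, T) = 0x57; 0xE6 ⊕ 0x57 = 0xB1.
P3: T = 0xDB, S = E(K, T) = 0x56; 0xDB ⊕ 0x56 = 0x8D.
P4: T = 0xDC, S = E(K, T) = 0x51; 0xE3 ⊕ 0x51 = 0xB2.

P1 = 0xAB, P2 = 0xB1, P3 = 0x8D, P4 = 0xB2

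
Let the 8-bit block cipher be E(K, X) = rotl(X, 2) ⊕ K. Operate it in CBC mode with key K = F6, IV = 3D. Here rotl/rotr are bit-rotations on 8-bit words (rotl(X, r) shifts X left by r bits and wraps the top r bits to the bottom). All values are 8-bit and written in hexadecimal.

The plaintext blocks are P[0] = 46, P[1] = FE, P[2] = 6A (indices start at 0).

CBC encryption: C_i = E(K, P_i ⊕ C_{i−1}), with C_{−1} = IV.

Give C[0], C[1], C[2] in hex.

C[0] = 1B, C[1] = 61, C[2] = DA

C[0]: P[0] ⊕ 3D = 7B; E(K, 7B) = 1B.
C[1]: P[1] ⊕ 1B = E5; E(K, E5) = 61.
C[2]: P[2] ⊕ 61 = 0B; E(K, 0B) = DA.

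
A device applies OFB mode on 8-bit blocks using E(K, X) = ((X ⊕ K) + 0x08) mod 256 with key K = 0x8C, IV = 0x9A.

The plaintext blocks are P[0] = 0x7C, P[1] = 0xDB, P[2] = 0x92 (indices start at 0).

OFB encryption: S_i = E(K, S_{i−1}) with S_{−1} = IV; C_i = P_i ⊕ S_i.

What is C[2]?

C[0]: S = E(K, 0x9A) = 0x1E; 0x7C ⊕ 0x1E = 0x62.
C[1]: S = E(K, 0x1E) = 0x9A; 0xDB ⊕ 0x9A = 0x41.
C[2]: S = E(K, 0x9A) = 0x1E; 0x92 ⊕ 0x1E = 0x8C.

C[2] = 0x8C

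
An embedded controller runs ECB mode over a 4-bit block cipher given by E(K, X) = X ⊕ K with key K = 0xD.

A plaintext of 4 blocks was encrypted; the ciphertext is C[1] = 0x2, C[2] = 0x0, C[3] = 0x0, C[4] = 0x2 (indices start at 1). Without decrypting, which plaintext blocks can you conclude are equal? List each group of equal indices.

P[1] = P[4]; P[2] = P[3]

ECB encrypts each block independently with the same key, so equal ciphertext blocks imply equal plaintext blocks.
C[1] = C[4] = 0x2, so P[1] = P[4].
C[2] = C[3] = 0x0, so P[2] = P[3].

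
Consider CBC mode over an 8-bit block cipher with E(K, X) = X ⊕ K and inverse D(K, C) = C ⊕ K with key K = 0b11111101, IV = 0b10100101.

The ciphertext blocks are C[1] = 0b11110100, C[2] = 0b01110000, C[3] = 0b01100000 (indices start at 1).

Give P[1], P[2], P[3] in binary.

P[1] = 0b10101100, P[2] = 0b01111001, P[3] = 0b11101101

CBC decryption: P_i = D(K, C_i) ⊕ C_{i−1}, with C_{0} = IV.
P[1]: D(K, 0b11110100) = 0b00001001; 0b00001001 ⊕ 0b10100101 = 0b10101100.
P[2]: D(K, 0b01110000) = 0b10001101; 0b10001101 ⊕ 0b11110100 = 0b01111001.
P[3]: D(K, 0b01100000) = 0b10011101; 0b10011101 ⊕ 0b01110000 = 0b11101101.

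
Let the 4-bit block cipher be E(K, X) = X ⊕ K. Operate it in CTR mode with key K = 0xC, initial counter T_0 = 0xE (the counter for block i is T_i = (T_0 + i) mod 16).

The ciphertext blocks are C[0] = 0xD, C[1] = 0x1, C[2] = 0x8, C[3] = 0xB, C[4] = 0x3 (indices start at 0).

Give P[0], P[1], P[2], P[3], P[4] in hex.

P[0] = 0xF, P[1] = 0x2, P[2] = 0x4, P[3] = 0x6, P[4] = 0xD

CTR decryption: S_i = E(K, T_i) where T_i is the counter for block i; P_i = C_i ⊕ S_i.
P[0]: T = 0xE, S = E(K, T) = 0x2; 0xD ⊕ 0x2 = 0xF.
P[1]: T = 0xF, S = E(K, T) = 0x3; 0x1 ⊕ 0x3 = 0x2.
P[2]: T = 0x0, S = E(K, T) = 0xC; 0x8 ⊕ 0xC = 0x4.
P[3]: T = 0x1, S = E(K, T) = 0xD; 0xB ⊕ 0xD = 0x6.
P[4]: T = 0x2, S = E(K, T) = 0xE; 0x3 ⊕ 0xE = 0xD.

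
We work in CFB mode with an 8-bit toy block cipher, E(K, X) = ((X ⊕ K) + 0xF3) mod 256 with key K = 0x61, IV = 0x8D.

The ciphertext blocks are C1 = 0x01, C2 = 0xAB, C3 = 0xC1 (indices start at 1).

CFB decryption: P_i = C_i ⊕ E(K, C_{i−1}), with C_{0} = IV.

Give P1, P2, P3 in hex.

P1: E(K, 0x8D) = 0xDF; 0x01 ⊕ 0xDF = 0xDE.
P2: E(K, 0x01) = 0x53; 0xAB ⊕ 0x53 = 0xF8.
P3: E(K, 0xAB) = 0xBD; 0xC1 ⊕ 0xBD = 0x7C.

P1 = 0xDE, P2 = 0xF8, P3 = 0x7C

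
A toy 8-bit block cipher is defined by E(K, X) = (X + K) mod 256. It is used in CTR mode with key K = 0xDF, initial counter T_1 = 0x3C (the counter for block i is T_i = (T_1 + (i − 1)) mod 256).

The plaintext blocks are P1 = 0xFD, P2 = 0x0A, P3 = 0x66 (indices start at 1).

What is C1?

C1 = 0xE6

CTR encryption: S_i = E(K, T_i) where T_i is the counter for block i; C_i = P_i ⊕ S_i.
C1: T = 0x3C, S = E(K, T) = 0x1B; 0xFD ⊕ 0x1B = 0xE6.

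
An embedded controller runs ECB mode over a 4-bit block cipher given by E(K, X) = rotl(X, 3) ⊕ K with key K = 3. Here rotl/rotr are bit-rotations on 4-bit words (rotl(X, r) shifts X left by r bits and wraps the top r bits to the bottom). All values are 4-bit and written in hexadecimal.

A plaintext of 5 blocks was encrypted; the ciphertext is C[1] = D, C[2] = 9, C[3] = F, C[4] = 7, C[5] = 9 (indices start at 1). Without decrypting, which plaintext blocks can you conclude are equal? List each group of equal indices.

ECB encrypts each block independently with the same key, so equal ciphertext blocks imply equal plaintext blocks.
C[2] = C[5] = 9, so P[2] = P[5].

P[2] = P[5]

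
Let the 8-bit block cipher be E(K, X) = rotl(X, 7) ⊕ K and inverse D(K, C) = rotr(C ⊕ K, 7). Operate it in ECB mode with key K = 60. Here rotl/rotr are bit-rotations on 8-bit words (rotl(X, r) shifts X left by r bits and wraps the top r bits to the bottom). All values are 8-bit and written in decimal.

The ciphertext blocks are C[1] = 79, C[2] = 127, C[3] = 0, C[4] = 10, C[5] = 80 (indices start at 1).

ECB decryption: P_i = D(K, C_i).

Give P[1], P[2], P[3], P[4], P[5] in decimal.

P[1] = 230, P[2] = 134, P[3] = 120, P[4] = 108, P[5] = 216

P[1]: D(K, 79) = 230.
P[2]: D(K, 127) = 134.
P[3]: D(K, 0) = 120.
P[4]: D(K, 10) = 108.
P[5]: D(K, 80) = 216.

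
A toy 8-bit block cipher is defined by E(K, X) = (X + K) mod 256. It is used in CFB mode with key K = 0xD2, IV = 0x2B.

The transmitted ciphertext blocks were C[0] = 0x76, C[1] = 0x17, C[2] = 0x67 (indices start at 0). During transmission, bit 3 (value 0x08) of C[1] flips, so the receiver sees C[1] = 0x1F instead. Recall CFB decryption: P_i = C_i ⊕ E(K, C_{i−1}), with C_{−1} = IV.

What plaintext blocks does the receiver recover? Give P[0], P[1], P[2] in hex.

Only C[1] changed, to 0x1F. In CFB, a change in C_i flips the same bit in P_i and garbles P_{i+1}. Decrypting the received ciphertext:
P[0]: E(K, 0x2B) = 0xFD; 0x76 ⊕ 0xFD = 0x8B.
P[1]: E(K, 0x76) = 0x48; 0x1F ⊕ 0x48 = 0x57.
P[2]: E(K, 0x1F) = 0xF1; 0x67 ⊕ 0xF1 = 0x96.
Blocks that differ from the original plaintext: P[1], P[2].

P[0] = 0x8B, P[1] = 0x57, P[2] = 0x96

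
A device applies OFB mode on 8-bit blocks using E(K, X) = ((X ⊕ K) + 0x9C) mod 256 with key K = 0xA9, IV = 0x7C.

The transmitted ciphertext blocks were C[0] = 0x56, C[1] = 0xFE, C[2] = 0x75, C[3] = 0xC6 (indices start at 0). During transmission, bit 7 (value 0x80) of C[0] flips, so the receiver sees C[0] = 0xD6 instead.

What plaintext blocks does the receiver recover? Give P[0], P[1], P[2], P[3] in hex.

P[0] = 0xA7, P[1] = 0x8A, P[2] = 0x0C, P[3] = 0xAA

OFB decryption: S_i = E(K, S_{i−1}) with S_{−1} = IV; P_i = C_i ⊕ S_i.
Only C[0] changed, to 0xD6. In OFB, a change in C_i flips the same bit in P_i only; the keystream is unaffected. Decrypting the received ciphertext:
P[0]: S = E(K, 0x7C) = 0x71; 0xD6 ⊕ 0x71 = 0xA7.
P[1]: S = E(K, 0x71) = 0x74; 0xFE ⊕ 0x74 = 0x8A.
P[2]: S = E(K, 0x74) = 0x79; 0x75 ⊕ 0x79 = 0x0C.
P[3]: S = E(K, 0x79) = 0x6C; 0xC6 ⊕ 0x6C = 0xAA.
Blocks that differ from the original plaintext: P[0].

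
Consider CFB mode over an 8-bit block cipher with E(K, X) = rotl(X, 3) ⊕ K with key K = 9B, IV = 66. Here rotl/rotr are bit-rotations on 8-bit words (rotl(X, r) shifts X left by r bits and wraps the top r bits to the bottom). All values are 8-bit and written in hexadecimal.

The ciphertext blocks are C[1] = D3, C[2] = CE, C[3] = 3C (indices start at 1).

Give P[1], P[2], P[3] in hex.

P[1] = 7B, P[2] = CB, P[3] = D1

CFB decryption: P_i = C_i ⊕ E(K, C_{i−1}), with C_{0} = IV.
P[1]: E(K, 66) = A8; D3 ⊕ A8 = 7B.
P[2]: E(K, D3) = 05; CE ⊕ 05 = CB.
P[3]: E(K, CE) = ED; 3C ⊕ ED = D1.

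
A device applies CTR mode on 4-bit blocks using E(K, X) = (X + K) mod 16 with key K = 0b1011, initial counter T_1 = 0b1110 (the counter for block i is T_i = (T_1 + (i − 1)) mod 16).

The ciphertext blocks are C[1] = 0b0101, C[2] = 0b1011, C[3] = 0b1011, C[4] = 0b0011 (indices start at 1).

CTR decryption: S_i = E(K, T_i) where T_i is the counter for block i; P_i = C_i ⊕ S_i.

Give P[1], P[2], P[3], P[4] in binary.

P[1]: T = 0b1110, S = E(K, T) = 0b1001; 0b0101 ⊕ 0b1001 = 0b1100.
P[2]: T = 0b1111, S = E(K, T) = 0b1010; 0b1011 ⊕ 0b1010 = 0b0001.
P[3]: T = 0b0000, S = E(K, T) = 0b1011; 0b1011 ⊕ 0b1011 = 0b0000.
P[4]: T = 0b0001, S = E(K, T) = 0b1100; 0b0011 ⊕ 0b1100 = 0b1111.

P[1] = 0b1100, P[2] = 0b0001, P[3] = 0b0000, P[4] = 0b1111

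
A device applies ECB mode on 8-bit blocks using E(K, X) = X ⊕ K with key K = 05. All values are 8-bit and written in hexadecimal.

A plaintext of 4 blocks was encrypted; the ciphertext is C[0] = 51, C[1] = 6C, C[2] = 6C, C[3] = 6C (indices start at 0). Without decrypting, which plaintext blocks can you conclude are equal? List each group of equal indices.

P[1] = P[2] = P[3]

ECB encrypts each block independently with the same key, so equal ciphertext blocks imply equal plaintext blocks.
C[1] = C[2] = C[3] = 6C, so P[1] = P[2] = P[3].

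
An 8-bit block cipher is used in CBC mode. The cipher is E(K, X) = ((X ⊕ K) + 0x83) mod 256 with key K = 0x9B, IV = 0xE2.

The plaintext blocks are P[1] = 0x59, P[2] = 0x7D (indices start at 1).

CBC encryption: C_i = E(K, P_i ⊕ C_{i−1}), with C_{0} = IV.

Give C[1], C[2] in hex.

C[1] = 0xA3, C[2] = 0xC8

C[1]: P[1] ⊕ 0xE2 = 0xBB; E(K, 0xBB) = 0xA3.
C[2]: P[2] ⊕ 0xA3 = 0xDE; E(K, 0xDE) = 0xC8.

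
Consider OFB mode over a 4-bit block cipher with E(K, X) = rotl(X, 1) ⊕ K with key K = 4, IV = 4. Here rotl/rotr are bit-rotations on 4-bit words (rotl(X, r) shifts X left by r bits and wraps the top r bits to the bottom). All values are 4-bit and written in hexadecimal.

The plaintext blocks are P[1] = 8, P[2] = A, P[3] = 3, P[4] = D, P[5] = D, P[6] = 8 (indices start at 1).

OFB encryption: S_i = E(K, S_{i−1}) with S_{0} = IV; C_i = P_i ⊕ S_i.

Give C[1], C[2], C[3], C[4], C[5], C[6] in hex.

C[1]: S = E(K, 4) = C; 8 ⊕ C = 4.
C[2]: S = E(K, C) = D; A ⊕ D = 7.
C[3]: S = E(K, D) = F; 3 ⊕ F = C.
C[4]: S = E(K, F) = B; D ⊕ B = 6.
C[5]: S = E(K, B) = 3; D ⊕ 3 = E.
C[6]: S = E(K, 3) = 2; 8 ⊕ 2 = A.

C[1] = 4, C[2] = 7, C[3] = C, C[4] = 6, C[5] = E, C[6] = A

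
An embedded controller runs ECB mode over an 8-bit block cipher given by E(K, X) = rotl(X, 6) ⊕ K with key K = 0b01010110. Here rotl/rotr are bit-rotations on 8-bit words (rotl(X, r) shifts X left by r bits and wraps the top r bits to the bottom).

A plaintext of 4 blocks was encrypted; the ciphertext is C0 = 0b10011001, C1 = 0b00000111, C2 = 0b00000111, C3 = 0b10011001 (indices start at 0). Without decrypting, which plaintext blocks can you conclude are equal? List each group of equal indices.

ECB encrypts each block independently with the same key, so equal ciphertext blocks imply equal plaintext blocks.
C0 = C3 = 0b10011001, so P0 = P3.
C1 = C2 = 0b00000111, so P1 = P2.

P0 = P3; P1 = P2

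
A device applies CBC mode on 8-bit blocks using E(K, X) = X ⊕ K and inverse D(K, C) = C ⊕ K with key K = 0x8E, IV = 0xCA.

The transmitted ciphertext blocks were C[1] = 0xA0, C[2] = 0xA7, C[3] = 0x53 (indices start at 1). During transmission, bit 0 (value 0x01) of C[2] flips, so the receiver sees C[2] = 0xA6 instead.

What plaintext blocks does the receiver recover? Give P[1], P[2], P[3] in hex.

CBC decryption: P_i = D(K, C_i) ⊕ C_{i−1}, with C_{0} = IV.
Only C[2] changed, to 0xA6. In CBC, a change in C_i garbles P_i and flips the same bit in P_{i+1}. Decrypting the received ciphertext:
P[1]: D(K, 0xA0) = 0x2E; 0x2E ⊕ 0xCA = 0xE4.
P[2]: D(K, 0xA6) = 0x28; 0x28 ⊕ 0xA0 = 0x88.
P[3]: D(K, 0x53) = 0xDD; 0xDD ⊕ 0xA6 = 0x7B.
Blocks that differ from the original plaintext: P[2], P[3].

P[1] = 0xE4, P[2] = 0x88, P[3] = 0x7B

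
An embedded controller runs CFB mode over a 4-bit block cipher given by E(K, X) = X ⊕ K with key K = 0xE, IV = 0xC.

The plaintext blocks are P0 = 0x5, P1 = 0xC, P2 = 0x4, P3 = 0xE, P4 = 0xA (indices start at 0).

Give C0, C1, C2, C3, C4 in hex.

C0 = 0x7, C1 = 0x5, C2 = 0xF, C3 = 0xF, C4 = 0xB

CFB encryption: C_i = P_i ⊕ E(K, C_{i−1}), with C_{−1} = IV.
C0: E(K, 0xC) = 0x2; 0x5 ⊕ 0x2 = 0x7.
C1: E(K, 0x7) = 0x9; 0xC ⊕ 0x9 = 0x5.
C2: E(K, 0x5) = 0xB; 0x4 ⊕ 0xB = 0xF.
C3: E(K, 0xF) = 0x1; 0xE ⊕ 0x1 = 0xF.
C4: E(K, 0xF) = 0x1; 0xA ⊕ 0x1 = 0xB.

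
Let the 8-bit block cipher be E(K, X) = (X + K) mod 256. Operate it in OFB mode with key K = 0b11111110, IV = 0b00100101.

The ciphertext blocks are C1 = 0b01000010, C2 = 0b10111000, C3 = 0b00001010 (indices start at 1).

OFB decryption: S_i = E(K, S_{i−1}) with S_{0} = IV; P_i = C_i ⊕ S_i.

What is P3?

P3 = 0b00010101

P1: S = E(K, 0b00100101) = 0b00100011; 0b01000010 ⊕ 0b00100011 = 0b01100001.
P2: S = E(K, 0b00100011) = 0b00100001; 0b10111000 ⊕ 0b00100001 = 0b10011001.
P3: S = E(K, 0b00100001) = 0b00011111; 0b00001010 ⊕ 0b00011111 = 0b00010101.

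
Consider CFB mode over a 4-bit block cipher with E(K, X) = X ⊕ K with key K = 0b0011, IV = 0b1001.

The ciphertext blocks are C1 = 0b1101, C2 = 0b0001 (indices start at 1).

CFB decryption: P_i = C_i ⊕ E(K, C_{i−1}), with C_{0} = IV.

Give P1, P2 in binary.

P1 = 0b0111, P2 = 0b1111

P1: E(K, 0b1001) = 0b1010; 0b1101 ⊕ 0b1010 = 0b0111.
P2: E(K, 0b1101) = 0b1110; 0b0001 ⊕ 0b1110 = 0b1111.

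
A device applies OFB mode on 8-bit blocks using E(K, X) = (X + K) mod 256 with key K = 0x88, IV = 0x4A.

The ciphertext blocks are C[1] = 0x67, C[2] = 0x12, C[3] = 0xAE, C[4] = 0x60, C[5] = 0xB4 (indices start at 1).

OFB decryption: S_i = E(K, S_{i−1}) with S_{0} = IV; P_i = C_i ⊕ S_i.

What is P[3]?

P[3] = 0x4C

P[1]: S = E(K, 0x4A) = 0xD2; 0x67 ⊕ 0xD2 = 0xB5.
P[2]: S = E(K, 0xD2) = 0x5A; 0x12 ⊕ 0x5A = 0x48.
P[3]: S = E(K, 0x5A) = 0xE2; 0xAE ⊕ 0xE2 = 0x4C.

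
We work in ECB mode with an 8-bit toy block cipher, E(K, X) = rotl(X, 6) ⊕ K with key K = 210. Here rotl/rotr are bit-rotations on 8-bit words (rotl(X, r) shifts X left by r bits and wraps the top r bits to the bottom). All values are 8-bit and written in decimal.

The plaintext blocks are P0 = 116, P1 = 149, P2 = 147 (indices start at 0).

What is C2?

C2 = 54

ECB encryption: C_i = E(K, P_i).
C2: E(K, 147) = 54.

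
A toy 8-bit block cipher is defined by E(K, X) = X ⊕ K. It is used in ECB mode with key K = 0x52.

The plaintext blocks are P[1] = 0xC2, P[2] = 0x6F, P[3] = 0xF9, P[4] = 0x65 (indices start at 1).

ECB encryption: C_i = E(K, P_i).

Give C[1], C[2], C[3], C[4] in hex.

C[1] = 0x90, C[2] = 0x3D, C[3] = 0xAB, C[4] = 0x37

C[1]: E(K, 0xC2) = 0x90.
C[2]: E(K, 0x6F) = 0x3D.
C[3]: E(K, 0xF9) = 0xAB.
C[4]: E(K, 0x65) = 0x37.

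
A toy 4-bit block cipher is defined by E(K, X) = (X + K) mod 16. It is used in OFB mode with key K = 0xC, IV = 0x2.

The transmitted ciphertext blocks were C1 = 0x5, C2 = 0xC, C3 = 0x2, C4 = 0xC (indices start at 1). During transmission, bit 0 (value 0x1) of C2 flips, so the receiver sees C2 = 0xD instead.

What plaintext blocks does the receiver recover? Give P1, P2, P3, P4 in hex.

OFB decryption: S_i = E(K, S_{i−1}) with S_{0} = IV; P_i = C_i ⊕ S_i.
Only C2 changed, to 0xD. In OFB, a change in C_i flips the same bit in P_i only; the keystream is unaffected. Decrypting the received ciphertext:
P1: S = E(K, 0x2) = 0xE; 0x5 ⊕ 0xE = 0xB.
P2: S = E(K, 0xE) = 0xA; 0xD ⊕ 0xA = 0x7.
P3: S = E(K, 0xA) = 0x6; 0x2 ⊕ 0x6 = 0x4.
P4: S = E(K, 0x6) = 0x2; 0xC ⊕ 0x2 = 0xE.
Blocks that differ from the original plaintext: P2.

P1 = 0xB, P2 = 0x7, P3 = 0x4, P4 = 0xE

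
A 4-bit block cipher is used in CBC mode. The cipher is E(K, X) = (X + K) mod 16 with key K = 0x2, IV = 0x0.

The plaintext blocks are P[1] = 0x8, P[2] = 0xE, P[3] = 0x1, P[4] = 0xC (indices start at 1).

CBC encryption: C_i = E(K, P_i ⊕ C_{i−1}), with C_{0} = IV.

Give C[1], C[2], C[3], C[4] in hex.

C[1]: P[1] ⊕ 0x0 = 0x8; E(K, 0x8) = 0xA.
C[2]: P[2] ⊕ 0xA = 0x4; E(K, 0x4) = 0x6.
C[3]: P[3] ⊕ 0x6 = 0x7; E(K, 0x7) = 0x9.
C[4]: P[4] ⊕ 0x9 = 0x5; E(K, 0x5) = 0x7.

C[1] = 0xA, C[2] = 0x6, C[3] = 0x9, C[4] = 0x7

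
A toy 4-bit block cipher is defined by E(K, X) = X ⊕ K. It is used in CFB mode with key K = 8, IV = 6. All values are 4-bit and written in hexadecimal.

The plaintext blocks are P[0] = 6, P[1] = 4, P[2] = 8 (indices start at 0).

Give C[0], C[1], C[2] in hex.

CFB encryption: C_i = P_i ⊕ E(K, C_{i−1}), with C_{−1} = IV.
C[0]: E(K, 6) = E; 6 ⊕ E = 8.
C[1]: E(K, 8) = 0; 4 ⊕ 0 = 4.
C[2]: E(K, 4) = C; 8 ⊕ C = 4.

C[0] = 8, C[1] = 4, C[2] = 4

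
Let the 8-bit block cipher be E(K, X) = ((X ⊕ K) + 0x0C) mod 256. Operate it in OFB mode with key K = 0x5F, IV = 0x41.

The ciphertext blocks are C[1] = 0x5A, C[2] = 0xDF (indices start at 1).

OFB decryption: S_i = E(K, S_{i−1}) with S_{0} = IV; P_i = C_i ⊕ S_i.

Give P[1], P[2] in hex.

P[1] = 0x70, P[2] = 0x5E

P[1]: S = E(K, 0x41) = 0x2A; 0x5A ⊕ 0x2A = 0x70.
P[2]: S = E(K, 0x2A) = 0x81; 0xDF ⊕ 0x81 = 0x5E.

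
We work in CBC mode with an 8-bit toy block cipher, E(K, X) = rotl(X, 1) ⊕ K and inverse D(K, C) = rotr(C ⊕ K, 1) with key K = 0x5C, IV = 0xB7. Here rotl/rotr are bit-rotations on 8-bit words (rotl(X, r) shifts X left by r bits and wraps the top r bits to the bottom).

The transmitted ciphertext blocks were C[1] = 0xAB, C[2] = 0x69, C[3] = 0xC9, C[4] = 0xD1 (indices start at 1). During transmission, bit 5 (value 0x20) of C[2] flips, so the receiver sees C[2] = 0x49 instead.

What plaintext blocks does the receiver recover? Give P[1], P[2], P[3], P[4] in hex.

P[1] = 0x4C, P[2] = 0x21, P[3] = 0x83, P[4] = 0x0F

CBC decryption: P_i = D(K, C_i) ⊕ C_{i−1}, with C_{0} = IV.
Only C[2] changed, to 0x49. In CBC, a change in C_i garbles P_i and flips the same bit in P_{i+1}. Decrypting the received ciphertext:
P[1]: D(K, 0xAB) = 0xFB; 0xFB ⊕ 0xB7 = 0x4C.
P[2]: D(K, 0x49) = 0x8A; 0x8A ⊕ 0xAB = 0x21.
P[3]: D(K, 0xC9) = 0xCA; 0xCA ⊕ 0x49 = 0x83.
P[4]: D(K, 0xD1) = 0xC6; 0xC6 ⊕ 0xC9 = 0x0F.
Blocks that differ from the original plaintext: P[2], P[3].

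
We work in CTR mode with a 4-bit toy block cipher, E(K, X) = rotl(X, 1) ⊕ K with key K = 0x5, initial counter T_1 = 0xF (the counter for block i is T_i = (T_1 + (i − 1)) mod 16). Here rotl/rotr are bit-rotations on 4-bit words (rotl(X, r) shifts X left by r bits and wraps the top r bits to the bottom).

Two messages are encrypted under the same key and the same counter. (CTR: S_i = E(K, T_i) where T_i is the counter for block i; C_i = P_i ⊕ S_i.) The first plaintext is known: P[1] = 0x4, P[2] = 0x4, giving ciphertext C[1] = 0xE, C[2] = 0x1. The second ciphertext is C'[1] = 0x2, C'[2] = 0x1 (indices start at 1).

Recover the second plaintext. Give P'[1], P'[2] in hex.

P'[1] = 0x8, P'[2] = 0x4

In CTR with a reused counter, both messages share the same keystream S_i, so C_i ⊕ C'_i = P_i ⊕ P'_i and thus P'_i = P_i ⊕ C_i ⊕ C'_i.
P'[1]: 0x4 ⊕ 0xE ⊕ 0x2 = 0x8.
P'[2]: 0x4 ⊕ 0x1 ⊕ 0x1 = 0x4.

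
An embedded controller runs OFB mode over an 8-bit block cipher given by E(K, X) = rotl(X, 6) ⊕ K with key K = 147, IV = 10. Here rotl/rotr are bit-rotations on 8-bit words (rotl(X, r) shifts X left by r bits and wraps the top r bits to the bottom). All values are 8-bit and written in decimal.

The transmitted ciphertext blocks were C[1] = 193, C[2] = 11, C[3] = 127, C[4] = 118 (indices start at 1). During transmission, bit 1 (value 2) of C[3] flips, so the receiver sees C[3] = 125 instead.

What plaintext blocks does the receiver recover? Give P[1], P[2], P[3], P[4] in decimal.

OFB decryption: S_i = E(K, S_{i−1}) with S_{0} = IV; P_i = C_i ⊕ S_i.
Only C[3] changed, to 125. In OFB, a change in C_i flips the same bit in P_i only; the keystream is unaffected. Decrypting the received ciphertext:
P[1]: S = E(K, 10) = 17; 193 ⊕ 17 = 208.
P[2]: S = E(K, 17) = 215; 11 ⊕ 215 = 220.
P[3]: S = E(K, 215) = 102; 125 ⊕ 102 = 27.
P[4]: S = E(K, 102) = 10; 118 ⊕ 10 = 124.
Blocks that differ from the original plaintext: P[3].

P[1] = 208, P[2] = 220, P[3] = 27, P[4] = 124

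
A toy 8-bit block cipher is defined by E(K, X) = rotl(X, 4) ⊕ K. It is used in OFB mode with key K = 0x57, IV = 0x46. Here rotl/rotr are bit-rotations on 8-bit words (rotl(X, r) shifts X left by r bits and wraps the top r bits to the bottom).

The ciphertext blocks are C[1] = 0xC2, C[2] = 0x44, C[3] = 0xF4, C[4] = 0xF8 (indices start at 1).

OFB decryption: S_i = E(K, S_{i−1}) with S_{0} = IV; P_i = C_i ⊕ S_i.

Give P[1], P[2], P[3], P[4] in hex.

P[1] = 0xF1, P[2] = 0x20, P[3] = 0xE5, P[4] = 0xBE

P[1]: S = E(K, 0x46) = 0x33; 0xC2 ⊕ 0x33 = 0xF1.
P[2]: S = E(K, 0x33) = 0x64; 0x44 ⊕ 0x64 = 0x20.
P[3]: S = E(K, 0x64) = 0x11; 0xF4 ⊕ 0x11 = 0xE5.
P[4]: S = E(K, 0x11) = 0x46; 0xF8 ⊕ 0x46 = 0xBE.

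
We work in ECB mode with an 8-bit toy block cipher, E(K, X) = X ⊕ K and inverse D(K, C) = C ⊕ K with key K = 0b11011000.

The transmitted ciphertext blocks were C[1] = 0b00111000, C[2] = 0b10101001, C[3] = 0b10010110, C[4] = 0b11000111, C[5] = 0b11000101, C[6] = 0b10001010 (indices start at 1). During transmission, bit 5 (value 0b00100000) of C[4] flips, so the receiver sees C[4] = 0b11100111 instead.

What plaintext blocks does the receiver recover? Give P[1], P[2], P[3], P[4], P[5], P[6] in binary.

P[1] = 0b11100000, P[2] = 0b01110001, P[3] = 0b01001110, P[4] = 0b00111111, P[5] = 0b00011101, P[6] = 0b01010010

ECB decryption: P_i = D(K, C_i).
Only C[4] changed, to 0b11100111. In ECB, a change in C_i affects only P_i. Decrypting the received ciphertext:
P[1]: D(K, 0b00111000) = 0b11100000.
P[2]: D(K, 0b10101001) = 0b01110001.
P[3]: D(K, 0b10010110) = 0b01001110.
P[4]: D(K, 0b11100111) = 0b00111111.
P[5]: D(K, 0b11000101) = 0b00011101.
P[6]: D(K, 0b10001010) = 0b01010010.
Blocks that differ from the original plaintext: P[4].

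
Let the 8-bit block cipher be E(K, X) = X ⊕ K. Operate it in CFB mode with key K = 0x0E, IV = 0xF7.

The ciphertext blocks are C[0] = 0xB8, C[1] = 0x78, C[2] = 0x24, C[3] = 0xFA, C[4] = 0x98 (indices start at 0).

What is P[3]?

CFB decryption: P_i = C_i ⊕ E(K, C_{i−1}), with C_{−1} = IV.
P[3]: E(K, 0x24) = 0x2A; 0xFA ⊕ 0x2A = 0xD0.

P[3] = 0xD0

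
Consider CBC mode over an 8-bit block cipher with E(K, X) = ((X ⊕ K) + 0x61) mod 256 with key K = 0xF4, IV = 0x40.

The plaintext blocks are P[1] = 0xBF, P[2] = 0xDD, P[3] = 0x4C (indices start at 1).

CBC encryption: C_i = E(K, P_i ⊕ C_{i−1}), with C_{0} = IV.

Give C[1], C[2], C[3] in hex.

C[1] = 0x6C, C[2] = 0xA6, C[3] = 0x7F

C[1]: P[1] ⊕ 0x40 = 0xFF; E(K, 0xFF) = 0x6C.
C[2]: P[2] ⊕ 0x6C = 0xB1; E(K, 0xB1) = 0xA6.
C[3]: P[3] ⊕ 0xA6 = 0xEA; E(K, 0xEA) = 0x7F.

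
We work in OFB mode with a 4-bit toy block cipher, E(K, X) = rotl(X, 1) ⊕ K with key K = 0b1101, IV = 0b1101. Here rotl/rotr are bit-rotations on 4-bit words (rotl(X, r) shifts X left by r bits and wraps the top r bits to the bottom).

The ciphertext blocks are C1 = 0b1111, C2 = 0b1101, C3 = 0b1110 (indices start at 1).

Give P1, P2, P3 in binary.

OFB decryption: S_i = E(K, S_{i−1}) with S_{0} = IV; P_i = C_i ⊕ S_i.
P1: S = E(K, 0b1101) = 0b0110; 0b1111 ⊕ 0b0110 = 0b1001.
P2: S = E(K, 0b0110) = 0b0001; 0b1101 ⊕ 0b0001 = 0b1100.
P3: S = E(K, 0b0001) = 0b1111; 0b1110 ⊕ 0b1111 = 0b0001.

P1 = 0b1001, P2 = 0b1100, P3 = 0b0001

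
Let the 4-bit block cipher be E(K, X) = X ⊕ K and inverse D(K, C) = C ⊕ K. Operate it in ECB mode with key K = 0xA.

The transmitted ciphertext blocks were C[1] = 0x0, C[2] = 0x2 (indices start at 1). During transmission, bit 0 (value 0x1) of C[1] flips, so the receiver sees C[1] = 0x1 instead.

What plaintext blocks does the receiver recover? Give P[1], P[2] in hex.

ECB decryption: P_i = D(K, C_i).
Only C[1] changed, to 0x1. In ECB, a change in C_i affects only P_i. Decrypting the received ciphertext:
P[1]: D(K, 0x1) = 0xB.
P[2]: D(K, 0x2) = 0x8.
Blocks that differ from the original plaintext: P[1].

P[1] = 0xB, P[2] = 0x8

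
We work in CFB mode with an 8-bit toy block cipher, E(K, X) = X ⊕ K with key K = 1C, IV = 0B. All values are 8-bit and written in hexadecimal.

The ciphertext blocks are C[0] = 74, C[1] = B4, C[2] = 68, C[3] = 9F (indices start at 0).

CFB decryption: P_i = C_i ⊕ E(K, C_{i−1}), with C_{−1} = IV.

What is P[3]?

P[3]: E(K, 68) = 74; 9F ⊕ 74 = EB.

P[3] = EB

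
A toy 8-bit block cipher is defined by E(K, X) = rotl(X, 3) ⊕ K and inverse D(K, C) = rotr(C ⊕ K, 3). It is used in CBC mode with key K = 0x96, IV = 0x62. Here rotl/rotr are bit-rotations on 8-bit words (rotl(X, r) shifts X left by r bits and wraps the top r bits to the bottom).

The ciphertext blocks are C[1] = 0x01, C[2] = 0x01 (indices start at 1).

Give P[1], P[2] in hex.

P[1] = 0x90, P[2] = 0xF3

CBC decryption: P_i = D(K, C_i) ⊕ C_{i−1}, with C_{0} = IV.
P[1]: D(K, 0x01) = 0xF2; 0xF2 ⊕ 0x62 = 0x90.
P[2]: D(K, 0x01) = 0xF2; 0xF2 ⊕ 0x01 = 0xF3.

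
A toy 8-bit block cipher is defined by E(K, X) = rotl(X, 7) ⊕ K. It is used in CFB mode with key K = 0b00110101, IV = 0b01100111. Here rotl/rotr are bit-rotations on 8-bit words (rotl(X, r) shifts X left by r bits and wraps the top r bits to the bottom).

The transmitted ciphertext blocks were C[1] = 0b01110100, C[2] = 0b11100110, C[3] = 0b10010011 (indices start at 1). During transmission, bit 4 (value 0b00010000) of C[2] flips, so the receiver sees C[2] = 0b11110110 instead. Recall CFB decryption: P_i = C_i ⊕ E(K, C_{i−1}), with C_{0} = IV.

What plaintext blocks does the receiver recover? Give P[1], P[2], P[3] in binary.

P[1] = 0b11110010, P[2] = 0b11111001, P[3] = 0b11011101

Only C[2] changed, to 0b11110110. In CFB, a change in C_i flips the same bit in P_i and garbles P_{i+1}. Decrypting the received ciphertext:
P[1]: E(K, 0b01100111) = 0b10000110; 0b01110100 ⊕ 0b10000110 = 0b11110010.
P[2]: E(K, 0b01110100) = 0b00001111; 0b11110110 ⊕ 0b00001111 = 0b11111001.
P[3]: E(K, 0b11110110) = 0b01001110; 0b10010011 ⊕ 0b01001110 = 0b11011101.
Blocks that differ from the original plaintext: P[2], P[3].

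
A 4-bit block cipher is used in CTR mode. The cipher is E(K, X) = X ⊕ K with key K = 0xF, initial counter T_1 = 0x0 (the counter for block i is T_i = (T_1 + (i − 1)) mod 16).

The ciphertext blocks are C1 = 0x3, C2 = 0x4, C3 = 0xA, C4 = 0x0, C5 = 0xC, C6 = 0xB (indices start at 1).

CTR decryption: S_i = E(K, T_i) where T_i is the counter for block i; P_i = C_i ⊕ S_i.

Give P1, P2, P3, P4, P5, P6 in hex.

P1 = 0xC, P2 = 0xA, P3 = 0x7, P4 = 0xC, P5 = 0x7, P6 = 0x1

P1: T = 0x0, S = E(K, T) = 0xF; 0x3 ⊕ 0xF = 0xC.
P2: T = 0x1, S = E(K, T) = 0xE; 0x4 ⊕ 0xE = 0xA.
P3: T = 0x2, S = E(K, T) = 0xD; 0xA ⊕ 0xD = 0x7.
P4: T = 0x3, S = E(K, T) = 0xC; 0x0 ⊕ 0xC = 0xC.
P5: T = 0x4, S = E(K, T) = 0xB; 0xC ⊕ 0xB = 0x7.
P6: T = 0x5, S = E(K, T) = 0xA; 0xB ⊕ 0xA = 0x1.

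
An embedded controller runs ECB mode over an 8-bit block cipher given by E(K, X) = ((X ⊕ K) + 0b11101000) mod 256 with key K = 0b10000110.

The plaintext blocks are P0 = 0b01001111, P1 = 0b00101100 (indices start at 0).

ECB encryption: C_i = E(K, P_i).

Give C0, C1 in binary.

C0: E(K, 0b01001111) = 0b10110001.
C1: E(K, 0b00101100) = 0b10010010.

C0 = 0b10110001, C1 = 0b10010010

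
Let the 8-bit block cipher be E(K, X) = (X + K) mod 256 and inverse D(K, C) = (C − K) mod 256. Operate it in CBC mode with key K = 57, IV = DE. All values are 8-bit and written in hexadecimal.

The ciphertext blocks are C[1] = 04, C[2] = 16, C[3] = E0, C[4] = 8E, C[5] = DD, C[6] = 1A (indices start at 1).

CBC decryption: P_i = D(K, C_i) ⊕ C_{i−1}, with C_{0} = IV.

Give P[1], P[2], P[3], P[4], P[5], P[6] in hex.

P[1] = 73, P[2] = BB, P[3] = 9F, P[4] = D7, P[5] = 08, P[6] = 1E

P[1]: D(K, 04) = AD; AD ⊕ DE = 73.
P[2]: D(K, 16) = BF; BF ⊕ 04 = BB.
P[3]: D(K, E0) = 89; 89 ⊕ 16 = 9F.
P[4]: D(K, 8E) = 37; 37 ⊕ E0 = D7.
P[5]: D(K, DD) = 86; 86 ⊕ 8E = 08.
P[6]: D(K, 1A) = C3; C3 ⊕ DD = 1E.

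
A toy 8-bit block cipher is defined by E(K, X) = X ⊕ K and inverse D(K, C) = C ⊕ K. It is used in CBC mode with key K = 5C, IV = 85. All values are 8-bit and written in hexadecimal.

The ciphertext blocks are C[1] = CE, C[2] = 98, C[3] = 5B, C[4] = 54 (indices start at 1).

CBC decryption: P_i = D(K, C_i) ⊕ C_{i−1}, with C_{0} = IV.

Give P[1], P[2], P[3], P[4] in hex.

P[1] = 17, P[2] = 0A, P[3] = 9F, P[4] = 53

P[1]: D(K, CE) = 92; 92 ⊕ 85 = 17.
P[2]: D(K, 98) = C4; C4 ⊕ CE = 0A.
P[3]: D(K, 5B) = 07; 07 ⊕ 98 = 9F.
P[4]: D(K, 54) = 08; 08 ⊕ 5B = 53.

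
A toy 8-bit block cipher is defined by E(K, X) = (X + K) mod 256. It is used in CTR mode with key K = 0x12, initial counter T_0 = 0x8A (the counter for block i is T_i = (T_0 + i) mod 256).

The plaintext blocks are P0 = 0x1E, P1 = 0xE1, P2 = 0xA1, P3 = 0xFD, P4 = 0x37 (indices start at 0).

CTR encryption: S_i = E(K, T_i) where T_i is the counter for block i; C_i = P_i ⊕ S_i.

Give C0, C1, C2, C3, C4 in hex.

C0 = 0x82, C1 = 0x7C, C2 = 0x3F, C3 = 0x62, C4 = 0x97

C0: T = 0x8A, S = E(K, T) = 0x9C; 0x1E ⊕ 0x9C = 0x82.
C1: T = 0x8B, S = E(K, T) = 0x9D; 0xE1 ⊕ 0x9D = 0x7C.
C2: T = 0x8C, S = E(K, T) = 0x9E; 0xA1 ⊕ 0x9E = 0x3F.
C3: T = 0x8D, S = E(K, T) = 0x9F; 0xFD ⊕ 0x9F = 0x62.
C4: T = 0x8E, S = E(K, T) = 0xA0; 0x37 ⊕ 0xA0 = 0x97.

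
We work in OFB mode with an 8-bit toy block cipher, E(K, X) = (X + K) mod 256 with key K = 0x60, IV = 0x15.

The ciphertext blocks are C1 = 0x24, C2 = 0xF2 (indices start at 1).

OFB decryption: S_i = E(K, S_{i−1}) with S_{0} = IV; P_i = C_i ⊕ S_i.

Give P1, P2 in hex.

P1: S = E(K, 0x15) = 0x75; 0x24 ⊕ 0x75 = 0x51.
P2: S = E(K, 0x75) = 0xD5; 0xF2 ⊕ 0xD5 = 0x27.

P1 = 0x51, P2 = 0x27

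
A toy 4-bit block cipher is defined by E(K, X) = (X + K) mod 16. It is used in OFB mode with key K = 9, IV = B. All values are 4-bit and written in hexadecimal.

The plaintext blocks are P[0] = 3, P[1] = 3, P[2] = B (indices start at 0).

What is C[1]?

OFB encryption: S_i = E(K, S_{i−1}) with S_{−1} = IV; C_i = P_i ⊕ S_i.
C[0]: S = E(K, B) = 4; 3 ⊕ 4 = 7.
C[1]: S = E(K, 4) = D; 3 ⊕ D = E.

C[1] = E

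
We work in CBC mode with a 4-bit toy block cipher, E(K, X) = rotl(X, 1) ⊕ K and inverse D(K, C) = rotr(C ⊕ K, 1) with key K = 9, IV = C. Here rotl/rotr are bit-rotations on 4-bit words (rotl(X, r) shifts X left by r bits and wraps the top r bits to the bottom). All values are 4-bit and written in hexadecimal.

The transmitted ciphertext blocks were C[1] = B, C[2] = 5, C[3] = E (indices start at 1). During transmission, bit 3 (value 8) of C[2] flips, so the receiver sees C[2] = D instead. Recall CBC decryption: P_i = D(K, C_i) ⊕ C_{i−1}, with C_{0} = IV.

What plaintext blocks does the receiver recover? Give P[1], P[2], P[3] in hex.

P[1] = D, P[2] = 9, P[3] = 6

Only C[2] changed, to D. In CBC, a change in C_i garbles P_i and flips the same bit in P_{i+1}. Decrypting the received ciphertext:
P[1]: D(K, B) = 1; 1 ⊕ C = D.
P[2]: D(K, D) = 2; 2 ⊕ B = 9.
P[3]: D(K, E) = B; B ⊕ D = 6.
Blocks that differ from the original plaintext: P[2], P[3].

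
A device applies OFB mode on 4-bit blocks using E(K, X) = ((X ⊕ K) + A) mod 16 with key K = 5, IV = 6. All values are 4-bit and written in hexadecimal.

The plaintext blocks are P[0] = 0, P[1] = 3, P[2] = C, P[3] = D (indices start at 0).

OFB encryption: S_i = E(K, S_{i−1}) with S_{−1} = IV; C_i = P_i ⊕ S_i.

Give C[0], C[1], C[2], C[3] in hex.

C[0]: S = E(K, 6) = D; 0 ⊕ D = D.
C[1]: S = E(K, D) = 2; 3 ⊕ 2 = 1.
C[2]: S = E(K, 2) = 1; C ⊕ 1 = D.
C[3]: S = E(K, 1) = E; D ⊕ E = 3.

C[0] = D, C[1] = 1, C[2] = D, C[3] = 3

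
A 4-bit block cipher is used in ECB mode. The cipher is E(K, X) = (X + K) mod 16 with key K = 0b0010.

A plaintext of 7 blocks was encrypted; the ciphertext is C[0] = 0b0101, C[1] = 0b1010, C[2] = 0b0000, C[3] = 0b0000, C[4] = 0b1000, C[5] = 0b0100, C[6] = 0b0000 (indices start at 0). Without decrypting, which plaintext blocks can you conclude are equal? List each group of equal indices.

P[2] = P[3] = P[6]

ECB encrypts each block independently with the same key, so equal ciphertext blocks imply equal plaintext blocks.
C[2] = C[3] = C[6] = 0b0000, so P[2] = P[3] = P[6].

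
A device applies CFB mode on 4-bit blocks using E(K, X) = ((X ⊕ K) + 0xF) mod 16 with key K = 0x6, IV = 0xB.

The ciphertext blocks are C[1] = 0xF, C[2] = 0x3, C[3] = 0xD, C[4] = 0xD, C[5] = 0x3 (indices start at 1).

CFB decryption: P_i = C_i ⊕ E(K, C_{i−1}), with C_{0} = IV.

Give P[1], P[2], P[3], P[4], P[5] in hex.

P[1] = 0x3, P[2] = 0xB, P[3] = 0x9, P[4] = 0x7, P[5] = 0x9

P[1]: E(K, 0xB) = 0xC; 0xF ⊕ 0xC = 0x3.
P[2]: E(K, 0xF) = 0x8; 0x3 ⊕ 0x8 = 0xB.
P[3]: E(K, 0x3) = 0x4; 0xD ⊕ 0x4 = 0x9.
P[4]: E(K, 0xD) = 0xA; 0xD ⊕ 0xA = 0x7.
P[5]: E(K, 0xD) = 0xA; 0x3 ⊕ 0xA = 0x9.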